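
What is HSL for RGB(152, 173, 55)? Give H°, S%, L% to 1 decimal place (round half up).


Normalize: R'=152/255≈0.5961, G'=173/255≈0.6784, B'=55/255≈0.2157
Max=173/255, Min=55/255, Δ=Max-Min=118/255
L = (Max+Min)/2 = (173+55)/510 = 228/510 = 0.44705… → L = 44.7%
L ≤ 0.5 → S = Δ/(Max+Min) = 118/(173+55) = 118/228 = 0.51754… → S = 51.8%
(the 1/255 factors cancel in S and H, so raw channel differences can be used)
Max is G' → H = 60 × ((B-R)/Δ + 2) = 60 × ((55-152)/118 + 2)
  -97/118 + 2 = -0.8220… + 2 = 1.1779…
  H = 60 × 1.1779… = 70.677…° → H = 70.7°
= HSL(70.7°, 51.8%, 44.7%)


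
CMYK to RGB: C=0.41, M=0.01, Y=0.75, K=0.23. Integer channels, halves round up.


R = 255 × (1-C) × (1-K) = 255 × 0.59 × 0.77 = 115.8465 → 116
G = 255 × (1-M) × (1-K) = 255 × 0.99 × 0.77 = 194.3865 → 194
B = 255 × (1-Y) × (1-K) = 255 × 0.25 × 0.77 = 49.0875 → 49
= RGB(116, 194, 49)


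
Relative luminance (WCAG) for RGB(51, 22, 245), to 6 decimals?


Linearize each channel (sRGB transfer function): c = v/255; c_lin = c/12.92 if c ≤ 0.04045, else ((c+0.055)/1.055)^2.4
  R: 51/255 ≈ 0.200000 > 0.04045 → ((0.200000+0.055)/1.055)^2.4 ≈ 0.033105
  G: 22/255 ≈ 0.086275 > 0.04045 → ((0.086275+0.055)/1.055)^2.4 ≈ 0.008023
  B: 245/255 ≈ 0.960784 > 0.04045 → ((0.960784+0.055)/1.055)^2.4 ≈ 0.913099
R_lin = 0.033105, G_lin = 0.008023, B_lin = 0.913099
L = 0.2126×R + 0.7152×G + 0.0722×B
L = 0.2126×0.033105 + 0.7152×0.008023 + 0.0722×0.913099
L ≈ 0.078702


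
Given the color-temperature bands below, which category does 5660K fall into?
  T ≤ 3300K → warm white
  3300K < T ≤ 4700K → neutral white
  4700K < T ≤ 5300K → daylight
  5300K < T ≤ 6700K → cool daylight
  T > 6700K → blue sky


Temperature: 5660K
5300K < 5660K ≤ 6700K → cool daylight
Classification: cool daylight


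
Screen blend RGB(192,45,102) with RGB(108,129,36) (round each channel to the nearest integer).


Screen: C = 255 - (255-A)×(255-B)/255, rounded to nearest integer
R: 255 - (255-192)×(255-108)/255 = 255 - 9261/255 ≈ 255 - 36.318 = 218.682 → 219
G: 255 - (255-45)×(255-129)/255 = 255 - 26460/255 ≈ 255 - 103.765 = 151.235 → 151
B: 255 - (255-102)×(255-36)/255 = 255 - 33507/255 ≈ 255 - 131.400 = 123.600 → 124
= RGB(219, 151, 124)


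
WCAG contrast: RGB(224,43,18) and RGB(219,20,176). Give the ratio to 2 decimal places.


Linearize each sRGB channel c=v/255: c/12.92 if c ≤ 0.04045 else ((c+0.055)/1.055)^2.4
L = 0.2126×R_lin + 0.7152×G_lin + 0.0722×B_lin
Color 1 (224,43,18):
  R=224: 224/255≈0.8784 > 0.04045 → ((0.8784+0.055)/1.055)^2.4 ≈ 0.74540
  G=43: 43/255≈0.1686 > 0.04045 → ((0.1686+0.055)/1.055)^2.4 ≈ 0.02416
  B=18: 18/255≈0.0706 > 0.04045 → ((0.0706+0.055)/1.055)^2.4 ≈ 0.00605
  L1 = 0.2126×0.74540 + 0.7152×0.02416 + 0.0722×0.00605 ≈ 0.17619
Color 2 (219,20,176):
  R=219: 219/255≈0.8588 > 0.04045 → ((0.8588+0.055)/1.055)^2.4 ≈ 0.70838
  G=20: 20/255≈0.0784 > 0.04045 → ((0.0784+0.055)/1.055)^2.4 ≈ 0.00700
  B=176: 176/255≈0.6902 > 0.04045 → ((0.6902+0.055)/1.055)^2.4 ≈ 0.43415
  L2 = 0.2126×0.70838 + 0.7152×0.00700 + 0.0722×0.43415 ≈ 0.18695
Lighter = 0.18695, Darker = 0.17619
Ratio = (L_lighter + 0.05) / (L_darker + 0.05)
Ratio = (0.18695 + 0.05) / (0.17619 + 0.05) = 0.23695 / 0.22619 ≈ 1.0476
Ratio ≈ 1.05:1


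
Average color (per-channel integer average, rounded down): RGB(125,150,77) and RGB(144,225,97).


Midpoint: each channel = ⌊(C₁+C₂)/2⌋
R: ⌊(125+144)/2⌋ = 134
G: ⌊(150+225)/2⌋ = 187
B: ⌊(77+97)/2⌋ = 87
= RGB(134, 187, 87)


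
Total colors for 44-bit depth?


Colors = 2^bits = 2^44
= 17,592,186,044,416 colors


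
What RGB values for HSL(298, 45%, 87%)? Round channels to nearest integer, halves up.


H=298°, S=0.45, L=0.87
C = (1-|2L-1|)×S = (1-|0.74|)×0.45 = 0.117
H' = H/60 = 298/60 ≈ 4.9667; X = C×(1-|H' mod 2 - 1|) = 0.1131
m = L - C/2 = 0.87 - 0.0585 = 0.8115
Sector ⌊H'⌋ = 4 → (R',G',B') = (0.1131, 0.0, 0.117)
RGB = ((R'+m)×255, (G'+m)×255, (B'+m)×255) = (235.773, 206.9325, 236.7675)
Round half up → RGB(236, 207, 237)


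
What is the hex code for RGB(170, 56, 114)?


R = 170 → AA (hex)
G = 56 → 38 (hex)
B = 114 → 72 (hex)
Hex = #AA3872


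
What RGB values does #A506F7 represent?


A5 → 165 (R)
06 → 6 (G)
F7 → 247 (B)
= RGB(165, 6, 247)


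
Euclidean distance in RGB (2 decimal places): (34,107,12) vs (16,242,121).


d = √[(R₁-R₂)² + (G₁-G₂)² + (B₁-B₂)²]
d = √[(34-16)² + (107-242)² + (12-121)²]
d = √[324 + 18225 + 11881]
d = √30430
d ≈ 174.44


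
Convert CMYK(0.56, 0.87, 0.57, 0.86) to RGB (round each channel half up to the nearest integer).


R = 255 × (1-C) × (1-K) = 255 × 0.44 × 0.14 = 15.708 → 16
G = 255 × (1-M) × (1-K) = 255 × 0.13 × 0.14 = 4.641 → 5
B = 255 × (1-Y) × (1-K) = 255 × 0.43 × 0.14 = 15.351 → 15
= RGB(16, 5, 15)


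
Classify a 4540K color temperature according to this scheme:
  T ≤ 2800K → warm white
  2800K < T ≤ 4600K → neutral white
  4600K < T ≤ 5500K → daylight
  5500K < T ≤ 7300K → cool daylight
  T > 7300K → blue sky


Temperature: 4540K
2800K < 4540K ≤ 4600K → neutral white
Classification: neutral white


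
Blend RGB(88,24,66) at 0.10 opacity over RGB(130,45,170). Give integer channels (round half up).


C = α×F + (1-α)×B, with 1-α = 0.90
R: 0.10×88 + 0.90×130 = 8.80 + 117.00 = 125.80 → 126
G: 0.10×24 + 0.90×45 = 2.40 + 40.50 = 42.90 → 43
B: 0.10×66 + 0.90×170 = 6.60 + 153.00 = 159.60 → 160
= RGB(126, 43, 160)


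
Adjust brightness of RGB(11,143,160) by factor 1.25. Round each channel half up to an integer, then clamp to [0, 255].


Multiply each channel by 1.25, round half up, clamp to [0, 255]
R: 11×1.25 = 13.75 → round → 14
G: 143×1.25 = 178.75 → round → 179
B: 160×1.25 = 200
= RGB(14, 179, 200)


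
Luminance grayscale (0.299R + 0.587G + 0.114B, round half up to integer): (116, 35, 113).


Gray = 0.299×R + 0.587×G + 0.114×B
Gray = 0.299×116 + 0.587×35 + 0.114×113
Gray = 34.684 + 20.545 + 12.882
Gray = 68.111 → round half up → 68
Gray = 68


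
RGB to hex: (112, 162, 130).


R = 112 → 70 (hex)
G = 162 → A2 (hex)
B = 130 → 82 (hex)
Hex = #70A282


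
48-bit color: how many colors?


Colors = 2^bits = 2^48
= 281,474,976,710,656 colors


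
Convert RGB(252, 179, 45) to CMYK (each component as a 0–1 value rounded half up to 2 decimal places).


R'=252/255≈0.9882, G'=179/255≈0.7020, B'=45/255≈0.1765
K = 1 - max(R',G',B') = 1 - 252/255 = 3/255 = 0.01176… → 0.01
(1-R'-K)/(1-K) simplifies to (max-R)/max with max = 252:
C = (252-252)/252 = 0/252 = 0 → 0.00
M = (252-179)/252 = 73/252 = 0.28968… → 0.29
Y = (252-45)/252 = 207/252 = 0.82142… → 0.82
= CMYK(0.00, 0.29, 0.82, 0.01)


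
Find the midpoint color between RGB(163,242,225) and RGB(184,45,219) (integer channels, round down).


Midpoint: each channel = ⌊(C₁+C₂)/2⌋
R: ⌊(163+184)/2⌋ = 173
G: ⌊(242+45)/2⌋ = 143
B: ⌊(225+219)/2⌋ = 222
= RGB(173, 143, 222)


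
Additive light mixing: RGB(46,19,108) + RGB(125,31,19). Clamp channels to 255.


Additive: each channel = min(255, C₁+C₂)
R: 46+125 = 171 → 171
G: 19+31 = 50 → 50
B: 108+19 = 127 → 127
= RGB(171, 50, 127)


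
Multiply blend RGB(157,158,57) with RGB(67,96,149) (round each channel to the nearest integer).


Multiply: C = A×B/255, rounded to nearest integer
R: 157×67/255 = 10519/255 ≈ 41.251 → 41
G: 158×96/255 = 15168/255 ≈ 59.482 → 59
B: 57×149/255 = 8493/255 ≈ 33.306 → 33
= RGB(41, 59, 33)


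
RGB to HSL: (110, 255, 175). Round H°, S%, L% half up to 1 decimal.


Normalize: R'=110/255≈0.4314, G'=255/255≈1.0000, B'=175/255≈0.6863
Max=255/255, Min=110/255, Δ=Max-Min=145/255
L = (Max+Min)/2 = (255+110)/510 = 365/510 = 0.71568… → L = 71.6%
L > 0.5 → S = Δ/(2-Max-Min) = 145/(510-255-110) = 145/145 = 1 → S = 100.0%
(the 1/255 factors cancel in S and H, so raw channel differences can be used)
Max is G' → H = 60 × ((B-R)/Δ + 2) = 60 × ((175-110)/145 + 2)
  65/145 + 2 = 0.4482… + 2 = 2.4482…
  H = 60 × 2.4482… = 146.896…° → H = 146.9°
= HSL(146.9°, 100.0%, 71.6%)


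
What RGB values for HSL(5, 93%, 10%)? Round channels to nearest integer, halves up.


H=5°, S=0.93, L=0.10
C = (1-|2L-1|)×S = (1-|-0.80|)×0.93 = 0.186
H' = H/60 = 5/60 ≈ 0.0833; X = C×(1-|H' mod 2 - 1|) = 0.0155
m = L - C/2 = 0.10 - 0.093 = 0.007
Sector ⌊H'⌋ = 0 → (R',G',B') = (0.186, 0.0155, 0.0)
RGB = ((R'+m)×255, (G'+m)×255, (B'+m)×255) = (49.215, 5.7375, 1.785)
Round half up → RGB(49, 6, 2)


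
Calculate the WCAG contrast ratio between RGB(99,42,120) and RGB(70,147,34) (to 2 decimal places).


Linearize each sRGB channel c=v/255: c/12.92 if c ≤ 0.04045 else ((c+0.055)/1.055)^2.4
L = 0.2126×R_lin + 0.7152×G_lin + 0.0722×B_lin
Color 1 (99,42,120):
  R=99: 99/255≈0.3882 > 0.04045 → ((0.3882+0.055)/1.055)^2.4 ≈ 0.12477
  G=42: 42/255≈0.1647 > 0.04045 → ((0.1647+0.055)/1.055)^2.4 ≈ 0.02315
  B=120: 120/255≈0.4706 > 0.04045 → ((0.4706+0.055)/1.055)^2.4 ≈ 0.18782
  L1 = 0.2126×0.12477 + 0.7152×0.02315 + 0.0722×0.18782 ≈ 0.05665
Color 2 (70,147,34):
  R=70: 70/255≈0.2745 > 0.04045 → ((0.2745+0.055)/1.055)^2.4 ≈ 0.06125
  G=147: 147/255≈0.5765 > 0.04045 → ((0.5765+0.055)/1.055)^2.4 ≈ 0.29177
  B=34: 34/255≈0.1333 > 0.04045 → ((0.1333+0.055)/1.055)^2.4 ≈ 0.01600
  L2 = 0.2126×0.06125 + 0.7152×0.29177 + 0.0722×0.01600 ≈ 0.22285
Lighter = 0.22285, Darker = 0.05665
Ratio = (L_lighter + 0.05) / (L_darker + 0.05)
Ratio = (0.22285 + 0.05) / (0.05665 + 0.05) = 0.27285 / 0.10665 ≈ 2.5585
Ratio ≈ 2.56:1


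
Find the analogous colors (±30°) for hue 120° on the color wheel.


Base hue: 120°
Left analog: (120 - 30) mod 360 = 90°
Right analog: (120 + 30) mod 360 = 150°
Analogous hues = 90° and 150°


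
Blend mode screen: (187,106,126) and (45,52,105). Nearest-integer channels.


Screen: C = 255 - (255-A)×(255-B)/255, rounded to nearest integer
R: 255 - (255-187)×(255-45)/255 = 255 - 14280/255 ≈ 255 - 56.000 = 199.000 → 199
G: 255 - (255-106)×(255-52)/255 = 255 - 30247/255 ≈ 255 - 118.616 = 136.384 → 136
B: 255 - (255-126)×(255-105)/255 = 255 - 19350/255 ≈ 255 - 75.882 = 179.118 → 179
= RGB(199, 136, 179)


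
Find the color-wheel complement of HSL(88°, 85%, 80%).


Complement = opposite side of color wheel = hue + 180°
H' = (88 + 180) mod 360 = 268°
S and L unchanged.
= HSL(268°, 85%, 80%)


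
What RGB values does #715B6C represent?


71 → 113 (R)
5B → 91 (G)
6C → 108 (B)
= RGB(113, 91, 108)


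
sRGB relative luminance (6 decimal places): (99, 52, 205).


Linearize each channel (sRGB transfer function): c = v/255; c_lin = c/12.92 if c ≤ 0.04045, else ((c+0.055)/1.055)^2.4
  R: 99/255 ≈ 0.388235 > 0.04045 → ((0.388235+0.055)/1.055)^2.4 ≈ 0.124772
  G: 52/255 ≈ 0.203922 > 0.04045 → ((0.203922+0.055)/1.055)^2.4 ≈ 0.034340
  B: 205/255 ≈ 0.803922 > 0.04045 → ((0.803922+0.055)/1.055)^2.4 ≈ 0.610496
R_lin = 0.124772, G_lin = 0.034340, B_lin = 0.610496
L = 0.2126×R + 0.7152×G + 0.0722×B
L = 0.2126×0.124772 + 0.7152×0.034340 + 0.0722×0.610496
L ≈ 0.095164


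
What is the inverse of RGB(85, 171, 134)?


Invert: (255-R, 255-G, 255-B)
R: 255-85 = 170
G: 255-171 = 84
B: 255-134 = 121
= RGB(170, 84, 121)


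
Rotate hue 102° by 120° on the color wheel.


New hue = (H + rotation) mod 360
New hue = (102 + 120) mod 360
= 222 mod 360
= 222°


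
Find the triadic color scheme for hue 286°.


Triadic: equally spaced at 120° intervals
H1 = 286°
H2 = (286 + 120) mod 360 = 46°
H3 = (286 + 240) mod 360 = 166°
Triadic = 286°, 46°, 166°


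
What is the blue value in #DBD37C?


Color: #DBD37C
R = DB = 219
G = D3 = 211
B = 7C = 124
Blue = 124


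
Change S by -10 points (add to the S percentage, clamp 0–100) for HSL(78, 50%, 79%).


Original S = 50%
Adjustment = -10 percentage points
New S = 50 + (-10) = 40
Clamp to [0, 100] → 40
= HSL(78°, 40%, 79%)


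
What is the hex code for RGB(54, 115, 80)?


R = 54 → 36 (hex)
G = 115 → 73 (hex)
B = 80 → 50 (hex)
Hex = #367350


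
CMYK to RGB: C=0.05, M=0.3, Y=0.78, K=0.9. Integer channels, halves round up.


R = 255 × (1-C) × (1-K) = 255 × 0.95 × 0.10 = 24.225 → 24
G = 255 × (1-M) × (1-K) = 255 × 0.70 × 0.10 = 17.85 → 18
B = 255 × (1-Y) × (1-K) = 255 × 0.22 × 0.10 = 5.61 → 6
= RGB(24, 18, 6)


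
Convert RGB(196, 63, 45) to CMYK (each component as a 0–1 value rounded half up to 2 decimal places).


R'=196/255≈0.7686, G'=63/255≈0.2471, B'=45/255≈0.1765
K = 1 - max(R',G',B') = 1 - 196/255 = 59/255 = 0.23137… → 0.23
(1-R'-K)/(1-K) simplifies to (max-R)/max with max = 196:
C = (196-196)/196 = 0/196 = 0 → 0.00
M = (196-63)/196 = 133/196 = 0.67857… → 0.68
Y = (196-45)/196 = 151/196 = 0.77040… → 0.77
= CMYK(0.00, 0.68, 0.77, 0.23)


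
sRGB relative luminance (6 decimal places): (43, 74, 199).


Linearize each channel (sRGB transfer function): c = v/255; c_lin = c/12.92 if c ≤ 0.04045, else ((c+0.055)/1.055)^2.4
  R: 43/255 ≈ 0.168627 > 0.04045 → ((0.168627+0.055)/1.055)^2.4 ≈ 0.024158
  G: 74/255 ≈ 0.290196 > 0.04045 → ((0.290196+0.055)/1.055)^2.4 ≈ 0.068478
  B: 199/255 ≈ 0.780392 > 0.04045 → ((0.780392+0.055)/1.055)^2.4 ≈ 0.571125
R_lin = 0.024158, G_lin = 0.068478, B_lin = 0.571125
L = 0.2126×R + 0.7152×G + 0.0722×B
L = 0.2126×0.024158 + 0.7152×0.068478 + 0.0722×0.571125
L ≈ 0.095347


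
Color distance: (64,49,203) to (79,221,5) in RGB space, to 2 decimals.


d = √[(R₁-R₂)² + (G₁-G₂)² + (B₁-B₂)²]
d = √[(64-79)² + (49-221)² + (203-5)²]
d = √[225 + 29584 + 39204]
d = √69013
d ≈ 262.70


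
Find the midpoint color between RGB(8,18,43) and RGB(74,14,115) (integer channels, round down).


Midpoint: each channel = ⌊(C₁+C₂)/2⌋
R: ⌊(8+74)/2⌋ = 41
G: ⌊(18+14)/2⌋ = 16
B: ⌊(43+115)/2⌋ = 79
= RGB(41, 16, 79)


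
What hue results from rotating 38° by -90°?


New hue = (H + rotation) mod 360
New hue = (38 -90) mod 360
= -52 mod 360
= 308°


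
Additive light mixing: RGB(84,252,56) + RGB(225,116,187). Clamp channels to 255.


Additive: each channel = min(255, C₁+C₂)
R: 84+225 = 309 → 255
G: 252+116 = 368 → 255
B: 56+187 = 243 → 243
= RGB(255, 255, 243)


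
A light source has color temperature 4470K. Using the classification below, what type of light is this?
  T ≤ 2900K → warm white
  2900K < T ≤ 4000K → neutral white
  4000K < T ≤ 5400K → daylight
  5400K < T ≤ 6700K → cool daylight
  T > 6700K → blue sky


Temperature: 4470K
4000K < 4470K ≤ 5400K → daylight
Classification: daylight


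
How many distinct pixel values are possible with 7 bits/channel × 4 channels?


Total bits = 7 bits/channel × 4 channels = 28 bits
Distinct pixel values = 2^28
= 268,435,456 pixel values


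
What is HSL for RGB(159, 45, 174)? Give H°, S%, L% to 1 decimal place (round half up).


Normalize: R'=159/255≈0.6235, G'=45/255≈0.1765, B'=174/255≈0.6824
Max=174/255, Min=45/255, Δ=Max-Min=129/255
L = (Max+Min)/2 = (174+45)/510 = 219/510 = 0.42941… → L = 42.9%
L ≤ 0.5 → S = Δ/(Max+Min) = 129/(174+45) = 129/219 = 0.58904… → S = 58.9%
(the 1/255 factors cancel in S and H, so raw channel differences can be used)
Max is B' → H = 60 × ((R-G)/Δ + 4) = 60 × ((159-45)/129 + 4)
  114/129 + 4 = 0.8837… + 4 = 4.8837…
  H = 60 × 4.8837… = 293.023…° → H = 293.0°
= HSL(293.0°, 58.9%, 42.9%)


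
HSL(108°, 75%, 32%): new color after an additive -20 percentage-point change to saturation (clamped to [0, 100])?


Original S = 75%
Adjustment = -20 percentage points
New S = 75 + (-20) = 55
Clamp to [0, 100] → 55
= HSL(108°, 55%, 32%)


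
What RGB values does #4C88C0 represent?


4C → 76 (R)
88 → 136 (G)
C0 → 192 (B)
= RGB(76, 136, 192)


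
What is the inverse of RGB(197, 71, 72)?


Invert: (255-R, 255-G, 255-B)
R: 255-197 = 58
G: 255-71 = 184
B: 255-72 = 183
= RGB(58, 184, 183)


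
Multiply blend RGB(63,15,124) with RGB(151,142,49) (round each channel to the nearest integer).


Multiply: C = A×B/255, rounded to nearest integer
R: 63×151/255 = 9513/255 ≈ 37.306 → 37
G: 15×142/255 = 2130/255 ≈ 8.353 → 8
B: 124×49/255 = 6076/255 ≈ 23.827 → 24
= RGB(37, 8, 24)


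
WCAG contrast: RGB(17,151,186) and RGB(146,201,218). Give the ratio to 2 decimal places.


Linearize each sRGB channel c=v/255: c/12.92 if c ≤ 0.04045 else ((c+0.055)/1.055)^2.4
L = 0.2126×R_lin + 0.7152×G_lin + 0.0722×B_lin
Color 1 (17,151,186):
  R=17: 17/255≈0.0667 > 0.04045 → ((0.0667+0.055)/1.055)^2.4 ≈ 0.00561
  G=151: 151/255≈0.5922 > 0.04045 → ((0.5922+0.055)/1.055)^2.4 ≈ 0.30947
  B=186: 186/255≈0.7294 > 0.04045 → ((0.7294+0.055)/1.055)^2.4 ≈ 0.49102
  L1 = 0.2126×0.00561 + 0.7152×0.30947 + 0.0722×0.49102 ≈ 0.25798
Color 2 (146,201,218):
  R=146: 146/255≈0.5725 > 0.04045 → ((0.5725+0.055)/1.055)^2.4 ≈ 0.28744
  G=201: 201/255≈0.7882 > 0.04045 → ((0.7882+0.055)/1.055)^2.4 ≈ 0.58408
  B=218: 218/255≈0.8549 > 0.04045 → ((0.8549+0.055)/1.055)^2.4 ≈ 0.70110
  L2 = 0.2126×0.28744 + 0.7152×0.58408 + 0.0722×0.70110 ≈ 0.52946
Lighter = 0.52946, Darker = 0.25798
Ratio = (L_lighter + 0.05) / (L_darker + 0.05)
Ratio = (0.52946 + 0.05) / (0.25798 + 0.05) = 0.57946 / 0.30798 ≈ 1.8815
Ratio ≈ 1.88:1


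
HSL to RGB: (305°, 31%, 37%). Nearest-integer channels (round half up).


H=305°, S=0.31, L=0.37
C = (1-|2L-1|)×S = (1-|-0.26|)×0.31 = 0.2294
H' = H/60 = 305/60 ≈ 5.0833; X = C×(1-|H' mod 2 - 1|) ≈ 0.2103
m = L - C/2 = 0.37 - 0.1147 = 0.2553
Sector ⌊H'⌋ = 5 → (R',G',B') = (0.2294, 0.0, ≈0.2103)
RGB = ((R'+m)×255, (G'+m)×255, (B'+m)×255) = (123.5985, 65.1015, 118.72375)
Round half up → RGB(124, 65, 119)


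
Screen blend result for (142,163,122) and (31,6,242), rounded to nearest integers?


Screen: C = 255 - (255-A)×(255-B)/255, rounded to nearest integer
R: 255 - (255-142)×(255-31)/255 = 255 - 25312/255 ≈ 255 - 99.263 = 155.737 → 156
G: 255 - (255-163)×(255-6)/255 = 255 - 22908/255 ≈ 255 - 89.835 = 165.165 → 165
B: 255 - (255-122)×(255-242)/255 = 255 - 1729/255 ≈ 255 - 6.780 = 248.220 → 248
= RGB(156, 165, 248)


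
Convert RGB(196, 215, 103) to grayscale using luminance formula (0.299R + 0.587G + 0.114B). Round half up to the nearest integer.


Gray = 0.299×R + 0.587×G + 0.114×B
Gray = 0.299×196 + 0.587×215 + 0.114×103
Gray = 58.604 + 126.205 + 11.742
Gray = 196.551 → round half up → 197
Gray = 197


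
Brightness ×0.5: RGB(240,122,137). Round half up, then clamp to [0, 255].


Multiply each channel by 0.5, round half up, clamp to [0, 255]
R: 240×0.5 = 120
G: 122×0.5 = 61
B: 137×0.5 = 68.5 → round → 69
= RGB(120, 61, 69)


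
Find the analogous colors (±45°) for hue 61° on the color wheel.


Base hue: 61°
Left analog: (61 - 45) mod 360 = 16°
Right analog: (61 + 45) mod 360 = 106°
Analogous hues = 16° and 106°


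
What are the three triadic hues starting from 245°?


Triadic: equally spaced at 120° intervals
H1 = 245°
H2 = (245 + 120) mod 360 = 5°
H3 = (245 + 240) mod 360 = 125°
Triadic = 245°, 5°, 125°


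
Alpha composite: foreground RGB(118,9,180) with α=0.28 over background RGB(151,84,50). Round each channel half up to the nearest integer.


C = α×F + (1-α)×B, with 1-α = 0.72
R: 0.28×118 + 0.72×151 = 33.04 + 108.72 = 141.76 → 142
G: 0.28×9 + 0.72×84 = 2.52 + 60.48 = 63.00 → 63
B: 0.28×180 + 0.72×50 = 50.40 + 36.00 = 86.40 → 86
= RGB(142, 63, 86)


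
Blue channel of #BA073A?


Color: #BA073A
R = BA = 186
G = 07 = 7
B = 3A = 58
Blue = 58


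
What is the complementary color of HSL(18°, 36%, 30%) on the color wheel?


Complement = opposite side of color wheel = hue + 180°
H' = (18 + 180) mod 360 = 198°
S and L unchanged.
= HSL(198°, 36%, 30%)


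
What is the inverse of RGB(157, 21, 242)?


Invert: (255-R, 255-G, 255-B)
R: 255-157 = 98
G: 255-21 = 234
B: 255-242 = 13
= RGB(98, 234, 13)


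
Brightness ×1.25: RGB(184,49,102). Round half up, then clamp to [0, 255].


Multiply each channel by 1.25, round half up, clamp to [0, 255]
R: 184×1.25 = 230
G: 49×1.25 = 61.25 → round → 61
B: 102×1.25 = 127.5 → round → 128
= RGB(230, 61, 128)


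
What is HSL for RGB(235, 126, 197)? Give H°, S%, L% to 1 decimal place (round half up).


Normalize: R'=235/255≈0.9216, G'=126/255≈0.4941, B'=197/255≈0.7725
Max=235/255, Min=126/255, Δ=Max-Min=109/255
L = (Max+Min)/2 = (235+126)/510 = 361/510 = 0.70784… → L = 70.8%
L > 0.5 → S = Δ/(2-Max-Min) = 109/(510-235-126) = 109/149 = 0.73154… → S = 73.2%
(the 1/255 factors cancel in S and H, so raw channel differences can be used)
Max is R' → H = 60 × (((G-B)/Δ) mod 6) = 60 × (((126-197)/109) mod 6)
  (-71)/109 = -0.6513…; negative, so add 6 → 5.3486…
  H = 60 × 5.3486… = 320.917…° → H = 320.9°
= HSL(320.9°, 73.2%, 70.8%)


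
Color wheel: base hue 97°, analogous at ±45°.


Base hue: 97°
Left analog: (97 - 45) mod 360 = 52°
Right analog: (97 + 45) mod 360 = 142°
Analogous hues = 52° and 142°


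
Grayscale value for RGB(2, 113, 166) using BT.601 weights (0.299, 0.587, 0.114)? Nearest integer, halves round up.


Gray = 0.299×R + 0.587×G + 0.114×B
Gray = 0.299×2 + 0.587×113 + 0.114×166
Gray = 0.598 + 66.331 + 18.924
Gray = 85.853 → round half up → 86
Gray = 86


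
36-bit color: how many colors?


Colors = 2^bits = 2^36
= 68,719,476,736 colors


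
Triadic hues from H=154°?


Triadic: equally spaced at 120° intervals
H1 = 154°
H2 = (154 + 120) mod 360 = 274°
H3 = (154 + 240) mod 360 = 34°
Triadic = 154°, 274°, 34°


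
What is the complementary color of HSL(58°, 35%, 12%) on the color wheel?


Complement = opposite side of color wheel = hue + 180°
H' = (58 + 180) mod 360 = 238°
S and L unchanged.
= HSL(238°, 35%, 12%)


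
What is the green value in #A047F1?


Color: #A047F1
R = A0 = 160
G = 47 = 71
B = F1 = 241
Green = 71


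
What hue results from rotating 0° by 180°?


New hue = (H + rotation) mod 360
New hue = (0 + 180) mod 360
= 180 mod 360
= 180°


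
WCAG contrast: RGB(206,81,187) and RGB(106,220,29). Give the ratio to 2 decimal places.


Linearize each sRGB channel c=v/255: c/12.92 if c ≤ 0.04045 else ((c+0.055)/1.055)^2.4
L = 0.2126×R_lin + 0.7152×G_lin + 0.0722×B_lin
Color 1 (206,81,187):
  R=206: 206/255≈0.8078 > 0.04045 → ((0.8078+0.055)/1.055)^2.4 ≈ 0.61721
  G=81: 81/255≈0.3176 > 0.04045 → ((0.3176+0.055)/1.055)^2.4 ≈ 0.08228
  B=187: 187/255≈0.7333 > 0.04045 → ((0.7333+0.055)/1.055)^2.4 ≈ 0.49693
  L1 = 0.2126×0.61721 + 0.7152×0.08228 + 0.0722×0.49693 ≈ 0.22595
Color 2 (106,220,29):
  R=106: 106/255≈0.4157 > 0.04045 → ((0.4157+0.055)/1.055)^2.4 ≈ 0.14413
  G=220: 220/255≈0.8627 > 0.04045 → ((0.8627+0.055)/1.055)^2.4 ≈ 0.71569
  B=29: 29/255≈0.1137 > 0.04045 → ((0.1137+0.055)/1.055)^2.4 ≈ 0.01229
  L2 = 0.2126×0.14413 + 0.7152×0.71569 + 0.0722×0.01229 ≈ 0.54339
Lighter = 0.54339, Darker = 0.22595
Ratio = (L_lighter + 0.05) / (L_darker + 0.05)
Ratio = (0.54339 + 0.05) / (0.22595 + 0.05) = 0.59339 / 0.27595 ≈ 2.1504
Ratio ≈ 2.15:1


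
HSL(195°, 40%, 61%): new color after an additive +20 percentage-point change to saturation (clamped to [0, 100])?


Original S = 40%
Adjustment = +20 percentage points
New S = 40 + (20) = 60
Clamp to [0, 100] → 60
= HSL(195°, 60%, 61%)


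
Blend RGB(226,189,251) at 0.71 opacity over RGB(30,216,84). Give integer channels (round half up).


C = α×F + (1-α)×B, with 1-α = 0.29
R: 0.71×226 + 0.29×30 = 160.46 + 8.70 = 169.16 → 169
G: 0.71×189 + 0.29×216 = 134.19 + 62.64 = 196.83 → 197
B: 0.71×251 + 0.29×84 = 178.21 + 24.36 = 202.57 → 203
= RGB(169, 197, 203)


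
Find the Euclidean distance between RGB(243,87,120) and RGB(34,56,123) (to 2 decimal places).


d = √[(R₁-R₂)² + (G₁-G₂)² + (B₁-B₂)²]
d = √[(243-34)² + (87-56)² + (120-123)²]
d = √[43681 + 961 + 9]
d = √44651
d ≈ 211.31


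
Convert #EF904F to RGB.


EF → 239 (R)
90 → 144 (G)
4F → 79 (B)
= RGB(239, 144, 79)


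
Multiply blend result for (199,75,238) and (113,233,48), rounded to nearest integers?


Multiply: C = A×B/255, rounded to nearest integer
R: 199×113/255 = 22487/255 ≈ 88.184 → 88
G: 75×233/255 = 17475/255 ≈ 68.529 → 69
B: 238×48/255 = 11424/255 ≈ 44.800 → 45
= RGB(88, 69, 45)


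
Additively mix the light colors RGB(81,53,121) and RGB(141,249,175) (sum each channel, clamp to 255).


Additive: each channel = min(255, C₁+C₂)
R: 81+141 = 222 → 222
G: 53+249 = 302 → 255
B: 121+175 = 296 → 255
= RGB(222, 255, 255)


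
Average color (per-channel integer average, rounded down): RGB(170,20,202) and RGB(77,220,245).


Midpoint: each channel = ⌊(C₁+C₂)/2⌋
R: ⌊(170+77)/2⌋ = 123
G: ⌊(20+220)/2⌋ = 120
B: ⌊(202+245)/2⌋ = 223
= RGB(123, 120, 223)


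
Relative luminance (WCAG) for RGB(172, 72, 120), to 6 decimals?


Linearize each channel (sRGB transfer function): c = v/255; c_lin = c/12.92 if c ≤ 0.04045, else ((c+0.055)/1.055)^2.4
  R: 172/255 ≈ 0.674510 > 0.04045 → ((0.674510+0.055)/1.055)^2.4 ≈ 0.412543
  G: 72/255 ≈ 0.282353 > 0.04045 → ((0.282353+0.055)/1.055)^2.4 ≈ 0.064803
  B: 120/255 ≈ 0.470588 > 0.04045 → ((0.470588+0.055)/1.055)^2.4 ≈ 0.187821
R_lin = 0.412543, G_lin = 0.064803, B_lin = 0.187821
L = 0.2126×R + 0.7152×G + 0.0722×B
L = 0.2126×0.412543 + 0.7152×0.064803 + 0.0722×0.187821
L ≈ 0.147615


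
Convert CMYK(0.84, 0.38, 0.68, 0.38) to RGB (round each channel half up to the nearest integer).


R = 255 × (1-C) × (1-K) = 255 × 0.16 × 0.62 = 25.296 → 25
G = 255 × (1-M) × (1-K) = 255 × 0.62 × 0.62 = 98.022 → 98
B = 255 × (1-Y) × (1-K) = 255 × 0.32 × 0.62 = 50.592 → 51
= RGB(25, 98, 51)


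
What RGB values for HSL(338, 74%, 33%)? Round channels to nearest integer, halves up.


H=338°, S=0.74, L=0.33
C = (1-|2L-1|)×S = (1-|-0.34|)×0.74 = 0.4884
H' = H/60 = 338/60 ≈ 5.6333; X = C×(1-|H' mod 2 - 1|) = 0.17908
m = L - C/2 = 0.33 - 0.2442 = 0.0858
Sector ⌊H'⌋ = 5 → (R',G',B') = (0.4884, 0.0, 0.17908)
RGB = ((R'+m)×255, (G'+m)×255, (B'+m)×255) = (146.421, 21.879, 67.5444)
Round half up → RGB(146, 22, 68)


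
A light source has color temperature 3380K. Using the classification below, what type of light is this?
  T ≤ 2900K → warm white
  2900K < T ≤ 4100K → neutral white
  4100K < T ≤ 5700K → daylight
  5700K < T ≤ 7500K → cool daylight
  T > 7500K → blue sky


Temperature: 3380K
2900K < 3380K ≤ 4100K → neutral white
Classification: neutral white


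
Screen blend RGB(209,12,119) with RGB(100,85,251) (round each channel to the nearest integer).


Screen: C = 255 - (255-A)×(255-B)/255, rounded to nearest integer
R: 255 - (255-209)×(255-100)/255 = 255 - 7130/255 ≈ 255 - 27.961 = 227.039 → 227
G: 255 - (255-12)×(255-85)/255 = 255 - 41310/255 ≈ 255 - 162.000 = 93.000 → 93
B: 255 - (255-119)×(255-251)/255 = 255 - 544/255 ≈ 255 - 2.133 = 252.867 → 253
= RGB(227, 93, 253)


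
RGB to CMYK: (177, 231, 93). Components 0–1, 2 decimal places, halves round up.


R'=177/255≈0.6941, G'=231/255≈0.9059, B'=93/255≈0.3647
K = 1 - max(R',G',B') = 1 - 231/255 = 24/255 = 0.09411… → 0.09
(1-R'-K)/(1-K) simplifies to (max-R)/max with max = 231:
C = (231-177)/231 = 54/231 = 0.23376… → 0.23
M = (231-231)/231 = 0/231 = 0 → 0.00
Y = (231-93)/231 = 138/231 = 0.59740… → 0.60
= CMYK(0.23, 0.00, 0.60, 0.09)


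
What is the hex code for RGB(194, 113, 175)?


R = 194 → C2 (hex)
G = 113 → 71 (hex)
B = 175 → AF (hex)
Hex = #C271AF


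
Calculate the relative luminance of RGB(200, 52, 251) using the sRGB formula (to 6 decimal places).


Linearize each channel (sRGB transfer function): c = v/255; c_lin = c/12.92 if c ≤ 0.04045, else ((c+0.055)/1.055)^2.4
  R: 200/255 ≈ 0.784314 > 0.04045 → ((0.784314+0.055)/1.055)^2.4 ≈ 0.577580
  G: 52/255 ≈ 0.203922 > 0.04045 → ((0.203922+0.055)/1.055)^2.4 ≈ 0.034340
  B: 251/255 ≈ 0.984314 > 0.04045 → ((0.984314+0.055)/1.055)^2.4 ≈ 0.964686
R_lin = 0.577580, G_lin = 0.034340, B_lin = 0.964686
L = 0.2126×R + 0.7152×G + 0.0722×B
L = 0.2126×0.577580 + 0.7152×0.034340 + 0.0722×0.964686
L ≈ 0.217004


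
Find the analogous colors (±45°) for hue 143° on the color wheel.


Base hue: 143°
Left analog: (143 - 45) mod 360 = 98°
Right analog: (143 + 45) mod 360 = 188°
Analogous hues = 98° and 188°


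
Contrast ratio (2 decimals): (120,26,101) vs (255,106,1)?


Linearize each sRGB channel c=v/255: c/12.92 if c ≤ 0.04045 else ((c+0.055)/1.055)^2.4
L = 0.2126×R_lin + 0.7152×G_lin + 0.0722×B_lin
Color 1 (120,26,101):
  R=120: 120/255≈0.4706 > 0.04045 → ((0.4706+0.055)/1.055)^2.4 ≈ 0.18782
  G=26: 26/255≈0.1020 > 0.04045 → ((0.1020+0.055)/1.055)^2.4 ≈ 0.01033
  B=101: 101/255≈0.3961 > 0.04045 → ((0.3961+0.055)/1.055)^2.4 ≈ 0.13014
  L1 = 0.2126×0.18782 + 0.7152×0.01033 + 0.0722×0.13014 ≈ 0.05671
Color 2 (255,106,1):
  R=255: 255/255≈1.0000 > 0.04045 → ((1.0000+0.055)/1.055)^2.4 ≈ 1.00000
  G=106: 106/255≈0.4157 > 0.04045 → ((0.4157+0.055)/1.055)^2.4 ≈ 0.14413
  B=1: 1/255≈0.0039 ≤ 0.04045 → 0.0039/12.92 ≈ 0.00030
  L2 = 0.2126×1.00000 + 0.7152×0.14413 + 0.0722×0.00030 ≈ 0.31570
Lighter = 0.31570, Darker = 0.05671
Ratio = (L_lighter + 0.05) / (L_darker + 0.05)
Ratio = (0.31570 + 0.05) / (0.05671 + 0.05) = 0.36570 / 0.10671 ≈ 3.4269
Ratio ≈ 3.43:1


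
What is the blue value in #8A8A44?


Color: #8A8A44
R = 8A = 138
G = 8A = 138
B = 44 = 68
Blue = 68


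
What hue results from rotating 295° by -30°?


New hue = (H + rotation) mod 360
New hue = (295 -30) mod 360
= 265 mod 360
= 265°


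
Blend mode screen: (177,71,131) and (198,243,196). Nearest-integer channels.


Screen: C = 255 - (255-A)×(255-B)/255, rounded to nearest integer
R: 255 - (255-177)×(255-198)/255 = 255 - 4446/255 ≈ 255 - 17.435 = 237.565 → 238
G: 255 - (255-71)×(255-243)/255 = 255 - 2208/255 ≈ 255 - 8.659 = 246.341 → 246
B: 255 - (255-131)×(255-196)/255 = 255 - 7316/255 ≈ 255 - 28.690 = 226.310 → 226
= RGB(238, 246, 226)


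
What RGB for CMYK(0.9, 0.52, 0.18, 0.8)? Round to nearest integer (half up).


R = 255 × (1-C) × (1-K) = 255 × 0.10 × 0.20 = 5.1 → 5
G = 255 × (1-M) × (1-K) = 255 × 0.48 × 0.20 = 24.48 → 24
B = 255 × (1-Y) × (1-K) = 255 × 0.82 × 0.20 = 41.82 → 42
= RGB(5, 24, 42)


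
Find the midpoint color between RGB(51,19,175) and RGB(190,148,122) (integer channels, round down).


Midpoint: each channel = ⌊(C₁+C₂)/2⌋
R: ⌊(51+190)/2⌋ = 120
G: ⌊(19+148)/2⌋ = 83
B: ⌊(175+122)/2⌋ = 148
= RGB(120, 83, 148)


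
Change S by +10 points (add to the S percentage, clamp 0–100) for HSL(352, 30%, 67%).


Original S = 30%
Adjustment = +10 percentage points
New S = 30 + (10) = 40
Clamp to [0, 100] → 40
= HSL(352°, 40%, 67%)


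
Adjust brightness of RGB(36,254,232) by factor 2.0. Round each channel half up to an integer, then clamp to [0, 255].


Multiply each channel by 2.0, round half up, clamp to [0, 255]
R: 36×2.0 = 72
G: 254×2.0 = 508 → clamp → 255
B: 232×2.0 = 464 → clamp → 255
= RGB(72, 255, 255)


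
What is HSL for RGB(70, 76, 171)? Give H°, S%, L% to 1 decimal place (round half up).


Normalize: R'=70/255≈0.2745, G'=76/255≈0.2980, B'=171/255≈0.6706
Max=171/255, Min=70/255, Δ=Max-Min=101/255
L = (Max+Min)/2 = (171+70)/510 = 241/510 = 0.47254… → L = 47.3%
L ≤ 0.5 → S = Δ/(Max+Min) = 101/(171+70) = 101/241 = 0.41908… → S = 41.9%
(the 1/255 factors cancel in S and H, so raw channel differences can be used)
Max is B' → H = 60 × ((R-G)/Δ + 4) = 60 × ((70-76)/101 + 4)
  -6/101 + 4 = -0.0594… + 4 = 3.9405…
  H = 60 × 3.9405… = 236.435…° → H = 236.4°
= HSL(236.4°, 41.9%, 47.3%)


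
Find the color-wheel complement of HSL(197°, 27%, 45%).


Complement = opposite side of color wheel = hue + 180°
H' = (197 + 180) mod 360 = 17°
S and L unchanged.
= HSL(17°, 27%, 45%)


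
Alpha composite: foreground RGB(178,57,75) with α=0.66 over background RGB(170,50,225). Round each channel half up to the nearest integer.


C = α×F + (1-α)×B, with 1-α = 0.34
R: 0.66×178 + 0.34×170 = 117.48 + 57.80 = 175.28 → 175
G: 0.66×57 + 0.34×50 = 37.62 + 17.00 = 54.62 → 55
B: 0.66×75 + 0.34×225 = 49.50 + 76.50 = 126.00 → 126
= RGB(175, 55, 126)


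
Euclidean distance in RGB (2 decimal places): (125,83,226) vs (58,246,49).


d = √[(R₁-R₂)² + (G₁-G₂)² + (B₁-B₂)²]
d = √[(125-58)² + (83-246)² + (226-49)²]
d = √[4489 + 26569 + 31329]
d = √62387
d ≈ 249.77


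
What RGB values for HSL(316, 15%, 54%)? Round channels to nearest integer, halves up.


H=316°, S=0.15, L=0.54
C = (1-|2L-1|)×S = (1-|0.08|)×0.15 = 0.138
H' = H/60 = 316/60 ≈ 5.2667; X = C×(1-|H' mod 2 - 1|) = 0.1012
m = L - C/2 = 0.54 - 0.069 = 0.471
Sector ⌊H'⌋ = 5 → (R',G',B') = (0.138, 0.0, 0.1012)
RGB = ((R'+m)×255, (G'+m)×255, (B'+m)×255) = (155.295, 120.105, 145.911)
Round half up → RGB(155, 120, 146)


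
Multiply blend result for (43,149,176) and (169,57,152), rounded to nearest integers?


Multiply: C = A×B/255, rounded to nearest integer
R: 43×169/255 = 7267/255 ≈ 28.498 → 28
G: 149×57/255 = 8493/255 ≈ 33.306 → 33
B: 176×152/255 = 26752/255 ≈ 104.910 → 105
= RGB(28, 33, 105)


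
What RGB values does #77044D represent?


77 → 119 (R)
04 → 4 (G)
4D → 77 (B)
= RGB(119, 4, 77)


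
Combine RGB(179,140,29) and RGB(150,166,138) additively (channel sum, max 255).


Additive: each channel = min(255, C₁+C₂)
R: 179+150 = 329 → 255
G: 140+166 = 306 → 255
B: 29+138 = 167 → 167
= RGB(255, 255, 167)


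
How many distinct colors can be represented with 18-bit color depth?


Colors = 2^bits = 2^18
= 262,144 colors


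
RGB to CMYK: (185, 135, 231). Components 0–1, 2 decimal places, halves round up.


R'=185/255≈0.7255, G'=135/255≈0.5294, B'=231/255≈0.9059
K = 1 - max(R',G',B') = 1 - 231/255 = 24/255 = 0.09411… → 0.09
(1-R'-K)/(1-K) simplifies to (max-R)/max with max = 231:
C = (231-185)/231 = 46/231 = 0.19913… → 0.20
M = (231-135)/231 = 96/231 = 0.41558… → 0.42
Y = (231-231)/231 = 0/231 = 0 → 0.00
= CMYK(0.20, 0.42, 0.00, 0.09)


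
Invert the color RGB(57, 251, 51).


Invert: (255-R, 255-G, 255-B)
R: 255-57 = 198
G: 255-251 = 4
B: 255-51 = 204
= RGB(198, 4, 204)


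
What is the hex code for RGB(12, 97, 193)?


R = 12 → 0C (hex)
G = 97 → 61 (hex)
B = 193 → C1 (hex)
Hex = #0C61C1


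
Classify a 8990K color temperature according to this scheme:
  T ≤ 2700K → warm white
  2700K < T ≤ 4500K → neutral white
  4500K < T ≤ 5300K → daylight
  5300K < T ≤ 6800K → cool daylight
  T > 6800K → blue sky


Temperature: 8990K
8990K > 6800K → blue sky
Classification: blue sky


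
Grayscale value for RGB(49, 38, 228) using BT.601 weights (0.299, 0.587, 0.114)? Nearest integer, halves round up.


Gray = 0.299×R + 0.587×G + 0.114×B
Gray = 0.299×49 + 0.587×38 + 0.114×228
Gray = 14.651 + 22.306 + 25.992
Gray = 62.949 → round half up → 63
Gray = 63


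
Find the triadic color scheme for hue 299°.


Triadic: equally spaced at 120° intervals
H1 = 299°
H2 = (299 + 120) mod 360 = 59°
H3 = (299 + 240) mod 360 = 179°
Triadic = 299°, 59°, 179°


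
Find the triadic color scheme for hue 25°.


Triadic: equally spaced at 120° intervals
H1 = 25°
H2 = (25 + 120) mod 360 = 145°
H3 = (25 + 240) mod 360 = 265°
Triadic = 25°, 145°, 265°


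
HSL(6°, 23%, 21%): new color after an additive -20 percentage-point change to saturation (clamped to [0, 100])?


Original S = 23%
Adjustment = -20 percentage points
New S = 23 + (-20) = 3
Clamp to [0, 100] → 3
= HSL(6°, 3%, 21%)


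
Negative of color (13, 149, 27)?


Invert: (255-R, 255-G, 255-B)
R: 255-13 = 242
G: 255-149 = 106
B: 255-27 = 228
= RGB(242, 106, 228)


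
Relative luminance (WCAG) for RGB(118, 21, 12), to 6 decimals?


Linearize each channel (sRGB transfer function): c = v/255; c_lin = c/12.92 if c ≤ 0.04045, else ((c+0.055)/1.055)^2.4
  R: 118/255 ≈ 0.462745 > 0.04045 → ((0.462745+0.055)/1.055)^2.4 ≈ 0.181164
  G: 21/255 ≈ 0.082353 > 0.04045 → ((0.082353+0.055)/1.055)^2.4 ≈ 0.007499
  B: 12/255 ≈ 0.047059 > 0.04045 → ((0.047059+0.055)/1.055)^2.4 ≈ 0.003677
R_lin = 0.181164, G_lin = 0.007499, B_lin = 0.003677
L = 0.2126×R + 0.7152×G + 0.0722×B
L = 0.2126×0.181164 + 0.7152×0.007499 + 0.0722×0.003677
L ≈ 0.044144


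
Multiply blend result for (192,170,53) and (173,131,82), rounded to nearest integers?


Multiply: C = A×B/255, rounded to nearest integer
R: 192×173/255 = 33216/255 ≈ 130.259 → 130
G: 170×131/255 = 22270/255 ≈ 87.333 → 87
B: 53×82/255 = 4346/255 ≈ 17.043 → 17
= RGB(130, 87, 17)


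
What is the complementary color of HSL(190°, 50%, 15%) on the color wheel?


Complement = opposite side of color wheel = hue + 180°
H' = (190 + 180) mod 360 = 10°
S and L unchanged.
= HSL(10°, 50%, 15%)


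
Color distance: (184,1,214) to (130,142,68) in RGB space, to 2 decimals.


d = √[(R₁-R₂)² + (G₁-G₂)² + (B₁-B₂)²]
d = √[(184-130)² + (1-142)² + (214-68)²]
d = √[2916 + 19881 + 21316]
d = √44113
d ≈ 210.03


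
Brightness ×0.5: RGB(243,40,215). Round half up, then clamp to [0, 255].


Multiply each channel by 0.5, round half up, clamp to [0, 255]
R: 243×0.5 = 121.5 → round → 122
G: 40×0.5 = 20
B: 215×0.5 = 107.5 → round → 108
= RGB(122, 20, 108)


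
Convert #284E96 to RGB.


28 → 40 (R)
4E → 78 (G)
96 → 150 (B)
= RGB(40, 78, 150)


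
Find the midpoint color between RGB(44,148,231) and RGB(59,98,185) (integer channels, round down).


Midpoint: each channel = ⌊(C₁+C₂)/2⌋
R: ⌊(44+59)/2⌋ = 51
G: ⌊(148+98)/2⌋ = 123
B: ⌊(231+185)/2⌋ = 208
= RGB(51, 123, 208)


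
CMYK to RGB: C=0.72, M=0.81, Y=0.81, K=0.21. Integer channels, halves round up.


R = 255 × (1-C) × (1-K) = 255 × 0.28 × 0.79 = 56.406 → 56
G = 255 × (1-M) × (1-K) = 255 × 0.19 × 0.79 = 38.2755 → 38
B = 255 × (1-Y) × (1-K) = 255 × 0.19 × 0.79 = 38.2755 → 38
= RGB(56, 38, 38)


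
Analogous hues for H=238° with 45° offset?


Base hue: 238°
Left analog: (238 - 45) mod 360 = 193°
Right analog: (238 + 45) mod 360 = 283°
Analogous hues = 193° and 283°


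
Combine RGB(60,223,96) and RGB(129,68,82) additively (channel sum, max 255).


Additive: each channel = min(255, C₁+C₂)
R: 60+129 = 189 → 189
G: 223+68 = 291 → 255
B: 96+82 = 178 → 178
= RGB(189, 255, 178)


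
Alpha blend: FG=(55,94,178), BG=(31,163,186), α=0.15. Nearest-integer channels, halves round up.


C = α×F + (1-α)×B, with 1-α = 0.85
R: 0.15×55 + 0.85×31 = 8.25 + 26.35 = 34.60 → 35
G: 0.15×94 + 0.85×163 = 14.10 + 138.55 = 152.65 → 153
B: 0.15×178 + 0.85×186 = 26.70 + 158.10 = 184.80 → 185
= RGB(35, 153, 185)


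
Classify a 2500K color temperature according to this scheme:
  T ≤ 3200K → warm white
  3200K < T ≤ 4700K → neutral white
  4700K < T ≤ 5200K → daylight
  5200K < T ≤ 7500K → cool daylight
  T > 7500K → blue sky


Temperature: 2500K
2500K ≤ 3200K → warm white
Classification: warm white


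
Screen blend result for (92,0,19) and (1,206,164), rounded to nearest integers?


Screen: C = 255 - (255-A)×(255-B)/255, rounded to nearest integer
R: 255 - (255-92)×(255-1)/255 = 255 - 41402/255 ≈ 255 - 162.361 = 92.639 → 93
G: 255 - (255-0)×(255-206)/255 = 255 - 12495/255 ≈ 255 - 49.000 = 206.000 → 206
B: 255 - (255-19)×(255-164)/255 = 255 - 21476/255 ≈ 255 - 84.220 = 170.780 → 171
= RGB(93, 206, 171)
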